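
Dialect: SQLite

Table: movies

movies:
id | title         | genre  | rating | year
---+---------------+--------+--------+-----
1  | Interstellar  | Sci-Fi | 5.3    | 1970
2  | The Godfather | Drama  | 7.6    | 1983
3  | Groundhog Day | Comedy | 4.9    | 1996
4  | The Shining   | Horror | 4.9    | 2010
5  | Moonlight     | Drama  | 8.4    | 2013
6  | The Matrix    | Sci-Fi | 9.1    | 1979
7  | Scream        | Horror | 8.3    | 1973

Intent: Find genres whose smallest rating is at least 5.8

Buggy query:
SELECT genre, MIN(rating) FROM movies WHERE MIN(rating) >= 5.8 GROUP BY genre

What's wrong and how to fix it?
Bug: Aggregates like MIN are computed per group after WHERE runs

Fix: Replace WHERE with HAVING after the GROUP BY

Corrected query:
SELECT genre, MIN(rating) FROM movies GROUP BY genre HAVING MIN(rating) >= 5.8

Result:
genre | MIN(rating)
------+------------
Drama | 7.6        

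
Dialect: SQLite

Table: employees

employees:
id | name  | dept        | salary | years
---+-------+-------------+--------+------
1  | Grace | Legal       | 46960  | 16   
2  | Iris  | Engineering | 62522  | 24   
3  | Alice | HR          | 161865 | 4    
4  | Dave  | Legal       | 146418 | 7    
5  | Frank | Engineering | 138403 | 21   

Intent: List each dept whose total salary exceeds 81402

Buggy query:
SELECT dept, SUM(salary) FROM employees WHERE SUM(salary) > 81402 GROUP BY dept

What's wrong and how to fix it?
Bug: SUM(salary) is an aggregate, but WHERE filters rows before aggregation

Fix: Use HAVING (which filters groups after aggregation) instead of WHERE

Corrected query:
SELECT dept, SUM(salary) FROM employees GROUP BY dept HAVING SUM(salary) > 81402

Result:
dept        | SUM(salary)
------------+------------
Engineering | 200925     
HR          | 161865     
Legal       | 193378     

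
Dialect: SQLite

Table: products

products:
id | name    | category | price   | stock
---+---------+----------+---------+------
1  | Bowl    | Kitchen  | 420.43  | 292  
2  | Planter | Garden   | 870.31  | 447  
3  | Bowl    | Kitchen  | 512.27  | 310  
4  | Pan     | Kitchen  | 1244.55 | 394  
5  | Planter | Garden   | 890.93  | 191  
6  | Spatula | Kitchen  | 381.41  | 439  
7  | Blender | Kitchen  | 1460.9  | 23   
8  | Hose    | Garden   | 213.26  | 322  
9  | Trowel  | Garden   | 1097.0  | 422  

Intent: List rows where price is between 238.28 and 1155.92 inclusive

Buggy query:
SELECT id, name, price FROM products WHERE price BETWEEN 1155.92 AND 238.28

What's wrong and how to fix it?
Bug: BETWEEN expects the lower bound first; with 1155.92 AND 238.28 the range is empty

Fix: Swap the bounds so the smaller value comes first

Corrected query:
SELECT id, name, price FROM products WHERE price BETWEEN 238.28 AND 1155.92

Result:
id | name    | price 
---+---------+-------
1  | Bowl    | 420.43
2  | Planter | 870.31
3  | Bowl    | 512.27
5  | Planter | 890.93
6  | Spatula | 381.41
9  | Trowel  | 1097  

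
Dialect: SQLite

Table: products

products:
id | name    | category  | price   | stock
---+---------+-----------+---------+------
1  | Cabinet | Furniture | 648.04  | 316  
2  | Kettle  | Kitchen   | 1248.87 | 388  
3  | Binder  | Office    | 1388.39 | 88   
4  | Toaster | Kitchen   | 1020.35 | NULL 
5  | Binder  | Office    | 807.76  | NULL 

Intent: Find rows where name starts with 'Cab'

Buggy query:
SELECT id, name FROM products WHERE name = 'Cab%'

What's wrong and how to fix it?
Bug: '=' compares the literal string including the % character; pattern matching needs LIKE

Fix: Use LIKE for wildcard pattern matching

Corrected query:
SELECT id, name FROM products WHERE name LIKE 'Cab%'

Result:
id | name   
---+--------
1  | Cabinet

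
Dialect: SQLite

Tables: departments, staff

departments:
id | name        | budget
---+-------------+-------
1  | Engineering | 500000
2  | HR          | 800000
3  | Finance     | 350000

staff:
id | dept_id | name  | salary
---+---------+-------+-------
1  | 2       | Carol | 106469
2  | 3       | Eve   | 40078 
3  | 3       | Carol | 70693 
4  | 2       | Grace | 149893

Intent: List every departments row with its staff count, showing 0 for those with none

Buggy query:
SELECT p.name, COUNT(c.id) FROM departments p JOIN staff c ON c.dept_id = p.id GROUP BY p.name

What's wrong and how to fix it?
Bug: An inner join excludes parents with zero children

Fix: Switch to LEFT JOIN to retain unmatched parent rows

Corrected query:
SELECT p.name, COUNT(c.id) FROM departments p LEFT JOIN staff c ON c.dept_id = p.id GROUP BY p.name

Result:
name        | COUNT(c.id)
------------+------------
Engineering | 0          
Finance     | 2          
HR          | 2          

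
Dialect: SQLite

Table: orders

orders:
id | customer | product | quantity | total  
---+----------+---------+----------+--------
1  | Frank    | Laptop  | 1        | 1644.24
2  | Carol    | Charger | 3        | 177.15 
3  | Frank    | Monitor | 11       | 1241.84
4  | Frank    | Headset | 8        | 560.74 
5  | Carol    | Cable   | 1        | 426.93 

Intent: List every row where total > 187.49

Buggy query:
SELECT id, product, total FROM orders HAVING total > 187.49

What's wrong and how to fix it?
Bug: HAVING filters the output of aggregation, but this query has no GROUP BY and no aggregate functions, so SQLite rejects it (HAVING clause on a non-aggregate query); the condition here is per row

Fix: Use WHERE for row-level filtering

Corrected query:
SELECT id, product, total FROM orders WHERE total > 187.49

Result:
id | product | total  
---+---------+--------
1  | Laptop  | 1644.24
3  | Monitor | 1241.84
4  | Headset | 560.74 
5  | Cable   | 426.93 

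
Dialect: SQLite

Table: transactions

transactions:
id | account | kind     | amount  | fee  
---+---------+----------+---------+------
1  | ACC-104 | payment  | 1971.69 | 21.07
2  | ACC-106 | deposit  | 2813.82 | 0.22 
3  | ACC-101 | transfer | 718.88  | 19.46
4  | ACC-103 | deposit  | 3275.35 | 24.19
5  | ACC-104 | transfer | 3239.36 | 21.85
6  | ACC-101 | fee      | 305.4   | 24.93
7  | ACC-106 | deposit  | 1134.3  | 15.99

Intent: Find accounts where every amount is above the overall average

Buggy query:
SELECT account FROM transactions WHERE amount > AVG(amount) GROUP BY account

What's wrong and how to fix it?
Bug: WHERE evaluates per row before aggregation, so AVG() is unavailable

Fix: Use a subquery for AVG and a HAVING MIN(...) filter so the condition holds for every row in the group

Corrected query:
SELECT account FROM transactions GROUP BY account HAVING MIN(amount) > (SELECT AVG(amount) FROM transactions)

Result:
account
-------
ACC-103
ACC-104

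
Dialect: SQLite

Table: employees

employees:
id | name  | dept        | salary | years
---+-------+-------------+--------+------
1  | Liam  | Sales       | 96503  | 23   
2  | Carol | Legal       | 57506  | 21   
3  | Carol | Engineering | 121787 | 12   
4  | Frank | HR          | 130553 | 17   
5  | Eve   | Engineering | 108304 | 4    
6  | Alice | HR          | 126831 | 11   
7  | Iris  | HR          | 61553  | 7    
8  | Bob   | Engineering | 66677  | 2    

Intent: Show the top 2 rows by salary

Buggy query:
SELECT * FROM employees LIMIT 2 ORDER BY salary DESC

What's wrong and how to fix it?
Bug: ORDER BY cannot follow LIMIT; LIMIT is the final clause

Fix: Sort with ORDER BY, then apply LIMIT

Corrected query:
SELECT * FROM employees ORDER BY salary DESC LIMIT 2

Result:
id | name  | dept | salary | years
---+-------+------+--------+------
4  | Frank | HR   | 130553 | 17   
6  | Alice | HR   | 126831 | 11   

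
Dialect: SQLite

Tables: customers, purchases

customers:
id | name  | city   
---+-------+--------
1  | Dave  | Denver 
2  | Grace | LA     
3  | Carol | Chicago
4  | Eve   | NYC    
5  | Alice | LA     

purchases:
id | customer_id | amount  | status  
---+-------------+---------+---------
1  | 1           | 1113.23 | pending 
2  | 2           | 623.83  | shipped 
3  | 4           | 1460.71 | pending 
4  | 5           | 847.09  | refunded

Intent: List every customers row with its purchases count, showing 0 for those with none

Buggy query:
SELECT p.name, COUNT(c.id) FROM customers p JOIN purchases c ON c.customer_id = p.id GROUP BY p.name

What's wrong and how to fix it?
Bug: INNER JOIN drops customers rows that have no matching purchases rows

Fix: Use LEFT JOIN so parents without children still appear (COUNT(c.id) gives 0)

Corrected query:
SELECT p.name, COUNT(c.id) FROM customers p LEFT JOIN purchases c ON c.customer_id = p.id GROUP BY p.name

Result:
name  | COUNT(c.id)
------+------------
Alice | 1          
Carol | 0          
Dave  | 1          
Eve   | 1          
Grace | 1          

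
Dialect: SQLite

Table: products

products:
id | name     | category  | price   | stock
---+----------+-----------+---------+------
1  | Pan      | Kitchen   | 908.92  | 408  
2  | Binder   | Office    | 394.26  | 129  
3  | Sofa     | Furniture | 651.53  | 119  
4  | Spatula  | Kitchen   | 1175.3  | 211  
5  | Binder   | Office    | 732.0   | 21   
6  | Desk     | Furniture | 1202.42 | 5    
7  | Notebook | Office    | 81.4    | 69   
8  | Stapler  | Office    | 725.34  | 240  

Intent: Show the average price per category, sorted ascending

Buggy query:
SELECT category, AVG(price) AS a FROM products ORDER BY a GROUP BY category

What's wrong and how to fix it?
Bug: GROUP BY must precede ORDER BY

Fix: Reorder: SELECT … FROM … GROUP BY … ORDER BY …

Corrected query:
SELECT category, AVG(price) AS a FROM products GROUP BY category ORDER BY a

Result:
category  | a      
----------+--------
Office    | 483.25 
Furniture | 926.975
Kitchen   | 1042.11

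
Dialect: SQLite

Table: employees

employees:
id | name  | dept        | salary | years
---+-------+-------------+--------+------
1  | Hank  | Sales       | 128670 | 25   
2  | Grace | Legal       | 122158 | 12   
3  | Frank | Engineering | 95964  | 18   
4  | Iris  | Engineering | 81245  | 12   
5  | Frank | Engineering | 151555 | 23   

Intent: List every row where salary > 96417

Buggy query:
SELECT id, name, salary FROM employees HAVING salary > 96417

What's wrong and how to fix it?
Bug: HAVING filters the output of aggregation, but this query has no GROUP BY and no aggregate functions, so SQLite rejects it (HAVING clause on a non-aggregate query); the condition here is per row

Fix: Use WHERE for row-level filtering

Corrected query:
SELECT id, name, salary FROM employees WHERE salary > 96417

Result:
id | name  | salary
---+-------+-------
1  | Hank  | 128670
2  | Grace | 122158
5  | Frank | 151555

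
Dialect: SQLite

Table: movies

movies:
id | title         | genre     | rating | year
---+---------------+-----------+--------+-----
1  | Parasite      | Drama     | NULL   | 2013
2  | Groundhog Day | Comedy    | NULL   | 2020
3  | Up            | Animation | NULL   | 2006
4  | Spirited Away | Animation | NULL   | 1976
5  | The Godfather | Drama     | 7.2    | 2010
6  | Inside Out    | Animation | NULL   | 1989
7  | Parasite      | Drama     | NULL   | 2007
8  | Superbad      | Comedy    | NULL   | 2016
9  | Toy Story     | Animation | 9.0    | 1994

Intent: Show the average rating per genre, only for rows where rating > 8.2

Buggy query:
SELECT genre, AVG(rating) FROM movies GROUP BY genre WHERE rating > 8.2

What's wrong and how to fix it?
Bug: WHERE cannot follow GROUP BY

Fix: Place WHERE between FROM and GROUP BY

Corrected query:
SELECT genre, AVG(rating) FROM movies WHERE rating > 8.2 GROUP BY genre

Result:
genre     | AVG(rating)
----------+------------
Animation | 9          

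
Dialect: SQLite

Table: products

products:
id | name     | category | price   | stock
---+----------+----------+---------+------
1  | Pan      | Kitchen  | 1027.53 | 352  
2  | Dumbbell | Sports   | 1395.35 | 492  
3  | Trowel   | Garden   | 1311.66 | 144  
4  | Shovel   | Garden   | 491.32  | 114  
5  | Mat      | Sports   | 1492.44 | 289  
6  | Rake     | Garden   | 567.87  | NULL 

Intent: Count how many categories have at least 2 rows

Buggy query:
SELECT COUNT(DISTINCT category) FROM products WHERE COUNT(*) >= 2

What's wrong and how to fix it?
Bug: WHERE filters individual rows, not groups, so a group-level COUNT is invalid there

Fix: Use a subquery that GROUPs and filters with HAVING, then count its rows

Corrected query:
SELECT COUNT(*) FROM (SELECT category FROM products GROUP BY category HAVING COUNT(*) >= 2)

Result:
COUNT(*)
--------
2       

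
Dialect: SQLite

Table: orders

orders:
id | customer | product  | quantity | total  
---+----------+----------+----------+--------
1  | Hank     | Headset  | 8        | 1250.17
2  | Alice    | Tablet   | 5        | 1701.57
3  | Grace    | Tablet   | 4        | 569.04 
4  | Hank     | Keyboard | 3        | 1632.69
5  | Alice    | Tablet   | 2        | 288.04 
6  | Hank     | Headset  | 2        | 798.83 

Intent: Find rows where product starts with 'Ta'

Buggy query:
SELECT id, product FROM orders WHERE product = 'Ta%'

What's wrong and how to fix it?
Bug: '=' compares the literal string including the % character; pattern matching needs LIKE

Fix: Use LIKE for wildcard pattern matching

Corrected query:
SELECT id, product FROM orders WHERE product LIKE 'Ta%'

Result:
id | product
---+--------
2  | Tablet 
3  | Tablet 
5  | Tablet 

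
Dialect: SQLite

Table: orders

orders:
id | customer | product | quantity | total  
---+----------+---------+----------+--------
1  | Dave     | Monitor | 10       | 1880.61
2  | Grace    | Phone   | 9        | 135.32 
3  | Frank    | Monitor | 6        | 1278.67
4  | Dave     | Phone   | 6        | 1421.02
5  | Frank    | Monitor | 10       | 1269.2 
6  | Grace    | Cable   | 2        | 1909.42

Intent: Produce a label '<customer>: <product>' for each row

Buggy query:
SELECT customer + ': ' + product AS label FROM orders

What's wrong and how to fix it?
Bug: '+' is numeric addition; on text columns SQLite converts them to 0 instead of concatenating

Fix: Use the || operator for string concatenation

Corrected query:
SELECT customer || ': ' || product AS label FROM orders

Result:
label         
--------------
Dave: Monitor 
Grace: Phone  
Frank: Monitor
Dave: Phone   
Frank: Monitor
Grace: Cable  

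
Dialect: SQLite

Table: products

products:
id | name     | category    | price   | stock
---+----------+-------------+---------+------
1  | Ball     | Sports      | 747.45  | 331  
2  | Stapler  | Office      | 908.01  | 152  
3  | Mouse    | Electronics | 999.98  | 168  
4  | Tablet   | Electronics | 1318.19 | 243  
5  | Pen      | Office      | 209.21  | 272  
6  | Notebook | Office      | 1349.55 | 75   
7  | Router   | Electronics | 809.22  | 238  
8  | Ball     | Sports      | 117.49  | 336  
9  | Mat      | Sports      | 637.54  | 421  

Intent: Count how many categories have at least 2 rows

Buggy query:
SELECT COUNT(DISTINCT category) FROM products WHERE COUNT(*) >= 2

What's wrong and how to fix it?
Bug: WHERE filters individual rows, not groups, so a group-level COUNT is invalid there

Fix: Group first with HAVING COUNT(*) >= 2, then COUNT the resulting groups

Corrected query:
SELECT COUNT(*) FROM (SELECT category FROM products GROUP BY category HAVING COUNT(*) >= 2)

Result:
COUNT(*)
--------
3       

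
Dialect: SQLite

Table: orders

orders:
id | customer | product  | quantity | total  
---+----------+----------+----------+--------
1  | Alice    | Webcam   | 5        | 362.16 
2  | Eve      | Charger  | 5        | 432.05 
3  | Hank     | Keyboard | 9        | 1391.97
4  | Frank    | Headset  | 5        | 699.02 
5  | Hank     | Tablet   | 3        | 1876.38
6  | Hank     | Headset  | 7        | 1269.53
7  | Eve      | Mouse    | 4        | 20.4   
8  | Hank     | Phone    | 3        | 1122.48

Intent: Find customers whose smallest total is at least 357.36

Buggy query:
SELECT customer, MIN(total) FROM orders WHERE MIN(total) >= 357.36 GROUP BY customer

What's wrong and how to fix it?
Bug: MIN() in WHERE is a misuse of aggregate

Fix: Use HAVING for the per-group MIN condition

Corrected query:
SELECT customer, MIN(total) FROM orders GROUP BY customer HAVING MIN(total) >= 357.36

Result:
customer | MIN(total)
---------+-----------
Alice    | 362.16    
Frank    | 699.02    
Hank     | 1122.48   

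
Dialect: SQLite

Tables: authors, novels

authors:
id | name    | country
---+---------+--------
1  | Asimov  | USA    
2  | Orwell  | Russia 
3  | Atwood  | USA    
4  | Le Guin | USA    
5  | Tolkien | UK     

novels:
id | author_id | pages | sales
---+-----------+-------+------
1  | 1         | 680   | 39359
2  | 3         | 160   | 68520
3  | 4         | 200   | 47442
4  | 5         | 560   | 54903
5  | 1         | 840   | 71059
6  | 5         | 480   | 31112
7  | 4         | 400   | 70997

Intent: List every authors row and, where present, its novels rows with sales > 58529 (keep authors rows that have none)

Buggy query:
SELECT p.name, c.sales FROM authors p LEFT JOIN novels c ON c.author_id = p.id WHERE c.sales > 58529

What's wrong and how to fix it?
Bug: Filtering c.sales in WHERE discards the NULL rows produced by LEFT JOIN, turning it into an inner join

Fix: Move the right-table condition into the ON clause so unmatched parents are kept

Corrected query:
SELECT p.name, c.sales FROM authors p LEFT JOIN novels c ON c.author_id = p.id AND c.sales > 58529

Result:
name    | sales
--------+------
Asimov  | 71059
Orwell  | NULL 
Atwood  | 68520
Le Guin | 70997
Tolkien | NULL 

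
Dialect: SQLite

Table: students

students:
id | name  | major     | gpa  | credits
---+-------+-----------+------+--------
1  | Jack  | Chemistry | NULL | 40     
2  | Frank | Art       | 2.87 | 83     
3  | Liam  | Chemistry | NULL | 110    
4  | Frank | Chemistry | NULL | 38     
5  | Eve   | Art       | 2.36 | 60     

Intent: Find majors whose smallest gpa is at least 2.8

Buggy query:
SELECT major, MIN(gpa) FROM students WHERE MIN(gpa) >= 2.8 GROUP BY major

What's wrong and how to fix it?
Bug: Aggregates like MIN are computed per group after WHERE runs

Fix: Replace WHERE with HAVING after the GROUP BY

Corrected query:
SELECT major, MIN(gpa) FROM students GROUP BY major HAVING MIN(gpa) >= 2.8

Result:
(no rows)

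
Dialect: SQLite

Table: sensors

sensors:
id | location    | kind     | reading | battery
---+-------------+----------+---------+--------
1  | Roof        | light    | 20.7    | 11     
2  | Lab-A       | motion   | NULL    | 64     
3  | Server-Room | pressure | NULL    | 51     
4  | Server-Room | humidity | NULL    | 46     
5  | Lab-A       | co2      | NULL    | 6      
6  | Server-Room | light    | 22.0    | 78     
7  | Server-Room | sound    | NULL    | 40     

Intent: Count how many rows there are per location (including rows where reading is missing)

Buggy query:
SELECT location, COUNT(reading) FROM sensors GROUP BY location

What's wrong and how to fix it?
Bug: COUNT(reading) skips NULLs, so groups with missing reading are undercounted

Fix: Replace COUNT(reading) with COUNT(*)

Corrected query:
SELECT location, COUNT(*) FROM sensors GROUP BY location

Result:
location    | COUNT(*)
------------+---------
Lab-A       | 2       
Roof        | 1       
Server-Room | 4       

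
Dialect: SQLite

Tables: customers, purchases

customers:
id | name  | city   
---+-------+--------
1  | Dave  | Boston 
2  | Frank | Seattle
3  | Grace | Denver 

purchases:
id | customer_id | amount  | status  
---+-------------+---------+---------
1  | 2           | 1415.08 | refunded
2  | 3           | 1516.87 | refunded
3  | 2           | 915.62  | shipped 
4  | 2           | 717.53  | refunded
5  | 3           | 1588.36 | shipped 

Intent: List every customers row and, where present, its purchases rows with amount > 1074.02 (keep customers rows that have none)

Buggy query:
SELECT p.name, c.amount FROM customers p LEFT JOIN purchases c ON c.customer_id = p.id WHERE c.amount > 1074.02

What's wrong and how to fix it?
Bug: Filtering c.amount in WHERE discards the NULL rows produced by LEFT JOIN, turning it into an inner join

Fix: Move the right-table condition into the ON clause so unmatched parents are kept

Corrected query:
SELECT p.name, c.amount FROM customers p LEFT JOIN purchases c ON c.customer_id = p.id AND c.amount > 1074.02

Result:
name  | amount 
------+--------
Dave  | NULL   
Frank | 1415.08
Grace | 1516.87
Grace | 1588.36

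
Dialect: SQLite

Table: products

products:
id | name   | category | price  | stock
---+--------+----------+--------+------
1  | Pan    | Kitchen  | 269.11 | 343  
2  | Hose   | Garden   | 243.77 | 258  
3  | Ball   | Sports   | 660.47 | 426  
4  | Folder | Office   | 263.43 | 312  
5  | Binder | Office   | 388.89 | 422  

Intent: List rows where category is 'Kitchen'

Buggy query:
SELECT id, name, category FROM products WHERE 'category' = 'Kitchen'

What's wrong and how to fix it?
Bug: 'category' in single quotes is a string literal, not the column; the comparison is literal-vs-literal and never true

Fix: Reference the column as category without single quotes

Corrected query:
SELECT id, name, category FROM products WHERE category = 'Kitchen'

Result:
id | name | category
---+------+---------
1  | Pan  | Kitchen 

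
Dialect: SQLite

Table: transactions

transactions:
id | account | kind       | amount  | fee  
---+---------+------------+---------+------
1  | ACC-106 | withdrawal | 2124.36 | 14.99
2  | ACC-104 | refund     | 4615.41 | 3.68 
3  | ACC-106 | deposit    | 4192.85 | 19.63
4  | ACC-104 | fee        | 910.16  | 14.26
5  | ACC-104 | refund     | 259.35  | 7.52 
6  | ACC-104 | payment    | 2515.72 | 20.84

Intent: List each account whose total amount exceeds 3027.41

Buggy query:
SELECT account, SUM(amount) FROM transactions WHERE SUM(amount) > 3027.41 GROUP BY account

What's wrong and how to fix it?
Bug: SUM(amount) is an aggregate, but WHERE filters rows before aggregation

Fix: Use HAVING (which filters groups after aggregation) instead of WHERE

Corrected query:
SELECT account, SUM(amount) FROM transactions GROUP BY account HAVING SUM(amount) > 3027.41

Result:
account | SUM(amount)
--------+------------
ACC-104 | 8300.64    
ACC-106 | 6317.21    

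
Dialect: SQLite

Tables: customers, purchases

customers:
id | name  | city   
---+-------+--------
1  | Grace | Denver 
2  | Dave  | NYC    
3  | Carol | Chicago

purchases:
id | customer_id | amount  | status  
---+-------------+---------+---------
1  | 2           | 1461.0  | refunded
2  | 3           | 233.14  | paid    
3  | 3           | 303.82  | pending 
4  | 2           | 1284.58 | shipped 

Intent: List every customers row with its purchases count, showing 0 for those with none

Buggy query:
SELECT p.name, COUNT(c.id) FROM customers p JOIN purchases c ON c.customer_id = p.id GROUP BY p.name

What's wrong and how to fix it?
Bug: INNER JOIN drops customers rows that have no matching purchases rows

Fix: Use LEFT JOIN so parents without children still appear (COUNT(c.id) gives 0)

Corrected query:
SELECT p.name, COUNT(c.id) FROM customers p LEFT JOIN purchases c ON c.customer_id = p.id GROUP BY p.name

Result:
name  | COUNT(c.id)
------+------------
Carol | 2          
Dave  | 2          
Grace | 0          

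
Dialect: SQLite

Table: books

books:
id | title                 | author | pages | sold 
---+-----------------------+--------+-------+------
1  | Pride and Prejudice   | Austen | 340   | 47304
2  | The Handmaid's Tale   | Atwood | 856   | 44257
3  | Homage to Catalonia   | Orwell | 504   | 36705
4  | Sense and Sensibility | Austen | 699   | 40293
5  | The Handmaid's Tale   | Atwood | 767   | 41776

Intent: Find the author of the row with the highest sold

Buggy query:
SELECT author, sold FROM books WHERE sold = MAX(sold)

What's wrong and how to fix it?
Bug: MAX(sold) is an aggregate and cannot be used directly in WHERE

Fix: Wrap MAX in a scalar subquery so WHERE compares against a single value

Corrected query:
SELECT author, sold FROM books WHERE sold = (SELECT MAX(sold) FROM books)

Result:
author | sold 
-------+------
Austen | 47304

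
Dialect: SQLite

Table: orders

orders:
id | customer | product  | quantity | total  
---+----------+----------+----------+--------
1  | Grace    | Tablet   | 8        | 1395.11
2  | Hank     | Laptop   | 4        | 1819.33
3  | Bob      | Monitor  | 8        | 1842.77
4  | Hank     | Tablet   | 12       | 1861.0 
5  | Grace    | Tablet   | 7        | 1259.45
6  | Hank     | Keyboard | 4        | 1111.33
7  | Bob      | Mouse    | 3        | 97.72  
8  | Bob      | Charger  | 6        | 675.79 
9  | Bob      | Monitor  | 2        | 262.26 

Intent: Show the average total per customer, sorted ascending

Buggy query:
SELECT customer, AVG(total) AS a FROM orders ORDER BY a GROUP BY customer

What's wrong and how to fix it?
Bug: GROUP BY must precede ORDER BY

Fix: Reorder: SELECT … FROM … GROUP BY … ORDER BY …

Corrected query:
SELECT customer, AVG(total) AS a FROM orders GROUP BY customer ORDER BY a

Result:
customer | a      
---------+--------
Bob      | 719.635
Grace    | 1327.28
Hank     | 1597.22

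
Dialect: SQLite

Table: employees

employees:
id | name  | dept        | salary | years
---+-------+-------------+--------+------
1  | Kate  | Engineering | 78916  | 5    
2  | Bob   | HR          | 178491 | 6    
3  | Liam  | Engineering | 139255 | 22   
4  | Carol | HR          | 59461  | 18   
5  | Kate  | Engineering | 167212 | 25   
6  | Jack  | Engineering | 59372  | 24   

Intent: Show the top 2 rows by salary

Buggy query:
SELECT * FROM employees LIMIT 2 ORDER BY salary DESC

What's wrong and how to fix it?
Bug: LIMIT must come after ORDER BY

Fix: Sort with ORDER BY, then apply LIMIT

Corrected query:
SELECT * FROM employees ORDER BY salary DESC LIMIT 2

Result:
id | name | dept        | salary | years
---+------+-------------+--------+------
2  | Bob  | HR          | 178491 | 6    
5  | Kate | Engineering | 167212 | 25   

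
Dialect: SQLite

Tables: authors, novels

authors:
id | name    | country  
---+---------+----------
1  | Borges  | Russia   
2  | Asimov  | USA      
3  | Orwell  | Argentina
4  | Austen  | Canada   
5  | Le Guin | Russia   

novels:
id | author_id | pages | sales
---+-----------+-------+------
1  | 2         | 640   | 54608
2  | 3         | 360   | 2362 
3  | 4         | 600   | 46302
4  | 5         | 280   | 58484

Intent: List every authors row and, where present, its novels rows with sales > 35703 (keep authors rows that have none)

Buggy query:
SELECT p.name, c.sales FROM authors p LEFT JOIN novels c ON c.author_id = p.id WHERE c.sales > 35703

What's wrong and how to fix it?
Bug: A WHERE condition on the right-hand table after LEFT JOIN drops unmatched parents

Fix: Put 'c.sales > 35703' in the JOIN's ON clause instead of WHERE

Corrected query:
SELECT p.name, c.sales FROM authors p LEFT JOIN novels c ON c.author_id = p.id AND c.sales > 35703

Result:
name    | sales
--------+------
Borges  | NULL 
Asimov  | 54608
Orwell  | NULL 
Austen  | 46302
Le Guin | 58484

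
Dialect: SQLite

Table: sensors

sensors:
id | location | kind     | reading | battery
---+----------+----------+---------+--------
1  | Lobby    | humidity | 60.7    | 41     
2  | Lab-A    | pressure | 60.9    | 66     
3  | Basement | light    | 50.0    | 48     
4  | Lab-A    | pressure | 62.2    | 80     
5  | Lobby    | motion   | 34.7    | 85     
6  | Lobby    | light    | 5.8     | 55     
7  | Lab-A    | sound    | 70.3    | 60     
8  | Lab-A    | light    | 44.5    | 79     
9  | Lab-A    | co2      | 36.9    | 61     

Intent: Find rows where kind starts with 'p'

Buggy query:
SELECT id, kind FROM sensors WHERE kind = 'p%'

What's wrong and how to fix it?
Bug: Wildcards only work with LIKE; '=' treats '%' as a literal character

Fix: Use LIKE for wildcard pattern matching

Corrected query:
SELECT id, kind FROM sensors WHERE kind LIKE 'p%'

Result:
id | kind    
---+---------
2  | pressure
4  | pressure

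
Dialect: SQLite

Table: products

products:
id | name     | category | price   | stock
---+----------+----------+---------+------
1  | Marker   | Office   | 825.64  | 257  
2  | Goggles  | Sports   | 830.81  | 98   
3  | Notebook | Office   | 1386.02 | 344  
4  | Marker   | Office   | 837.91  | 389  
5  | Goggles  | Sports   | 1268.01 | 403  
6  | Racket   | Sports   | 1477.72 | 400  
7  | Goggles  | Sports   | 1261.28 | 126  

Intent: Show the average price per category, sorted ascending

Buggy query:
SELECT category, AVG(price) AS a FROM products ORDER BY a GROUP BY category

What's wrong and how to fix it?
Bug: ORDER BY appears before GROUP BY; SQL clause order requires GROUP BY first

Fix: Reorder: SELECT … FROM … GROUP BY … ORDER BY …

Corrected query:
SELECT category, AVG(price) AS a FROM products GROUP BY category ORDER BY a

Result:
category | a          
---------+------------
Office   | 1016.523333
Sports   | 1209.455   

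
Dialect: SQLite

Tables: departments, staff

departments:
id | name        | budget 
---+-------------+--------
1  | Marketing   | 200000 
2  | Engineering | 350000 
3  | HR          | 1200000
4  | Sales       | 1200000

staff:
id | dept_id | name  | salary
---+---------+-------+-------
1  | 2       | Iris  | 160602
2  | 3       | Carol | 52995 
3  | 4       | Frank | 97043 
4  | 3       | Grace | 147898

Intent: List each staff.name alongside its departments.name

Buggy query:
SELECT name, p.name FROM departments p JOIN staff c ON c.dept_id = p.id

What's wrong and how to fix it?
Bug: Both tables have a 'name' column; the unqualified reference is ambiguous

Fix: Qualify the column with its table alias (c.name)

Corrected query:
SELECT c.name, p.name FROM departments p JOIN staff c ON c.dept_id = p.id

Result:
name  | name       
------+------------
Iris  | Engineering
Carol | HR         
Frank | Sales      
Grace | HR         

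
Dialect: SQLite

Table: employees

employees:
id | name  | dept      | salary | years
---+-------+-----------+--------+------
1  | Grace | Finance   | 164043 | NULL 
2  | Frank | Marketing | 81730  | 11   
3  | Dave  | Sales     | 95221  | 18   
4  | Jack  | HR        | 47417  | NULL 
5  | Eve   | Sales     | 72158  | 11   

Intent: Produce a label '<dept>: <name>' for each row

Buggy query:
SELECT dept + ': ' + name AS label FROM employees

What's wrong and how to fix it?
Bug: '+' is numeric addition; on text columns SQLite converts them to 0 instead of concatenating

Fix: Replace + with || to concatenate text

Corrected query:
SELECT dept || ': ' || name AS label FROM employees

Result:
label           
----------------
Finance: Grace  
Marketing: Frank
Sales: Dave     
HR: Jack        
Sales: Eve      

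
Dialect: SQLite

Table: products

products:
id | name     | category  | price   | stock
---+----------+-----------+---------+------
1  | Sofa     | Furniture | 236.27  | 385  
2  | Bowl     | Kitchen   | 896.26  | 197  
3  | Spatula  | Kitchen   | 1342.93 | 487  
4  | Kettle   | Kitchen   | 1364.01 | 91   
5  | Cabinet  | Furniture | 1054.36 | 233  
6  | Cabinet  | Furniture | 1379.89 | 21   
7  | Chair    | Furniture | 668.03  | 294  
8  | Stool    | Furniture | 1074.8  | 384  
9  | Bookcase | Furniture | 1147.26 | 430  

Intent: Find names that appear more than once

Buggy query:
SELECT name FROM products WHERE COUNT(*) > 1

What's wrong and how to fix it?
Bug: WHERE can't reference COUNT(*); aggregates are computed after WHERE

Fix: Group first, then use HAVING for the count condition

Corrected query:
SELECT name FROM products GROUP BY name HAVING COUNT(*) > 1

Result:
name   
-------
Cabinet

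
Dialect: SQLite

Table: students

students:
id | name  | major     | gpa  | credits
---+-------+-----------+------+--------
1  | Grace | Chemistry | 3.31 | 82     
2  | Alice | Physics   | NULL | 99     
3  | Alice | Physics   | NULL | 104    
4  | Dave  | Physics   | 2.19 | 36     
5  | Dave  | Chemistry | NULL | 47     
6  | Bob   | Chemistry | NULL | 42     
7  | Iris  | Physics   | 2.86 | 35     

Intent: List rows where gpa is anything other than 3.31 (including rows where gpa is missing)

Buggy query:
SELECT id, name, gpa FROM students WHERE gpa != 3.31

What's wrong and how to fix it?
Bug: Inequality against NULL is unknown, not true; rows with NULL are dropped

Fix: Add an explicit OR gpa IS NULL to include the missing-value rows

Corrected query:
SELECT id, name, gpa FROM students WHERE gpa != 3.31 OR gpa IS NULL

Result:
id | name  | gpa 
---+-------+-----
2  | Alice | NULL
3  | Alice | NULL
4  | Dave  | 2.19
5  | Dave  | NULL
6  | Bob   | NULL
7  | Iris  | 2.86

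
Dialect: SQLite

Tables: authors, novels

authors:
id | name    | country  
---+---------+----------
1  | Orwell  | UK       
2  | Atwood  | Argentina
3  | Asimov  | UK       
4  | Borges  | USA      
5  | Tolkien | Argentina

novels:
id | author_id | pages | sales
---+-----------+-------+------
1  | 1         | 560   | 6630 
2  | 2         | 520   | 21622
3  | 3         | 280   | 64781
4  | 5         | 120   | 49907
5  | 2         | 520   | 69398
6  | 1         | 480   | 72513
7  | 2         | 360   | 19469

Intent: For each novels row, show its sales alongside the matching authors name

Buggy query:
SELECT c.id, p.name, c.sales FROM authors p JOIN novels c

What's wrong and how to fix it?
Bug: JOIN with no ON clause produces a cartesian product; every novels row pairs with every authors row

Fix: Add ON c.author_id = p.id to the JOIN

Corrected query:
SELECT c.id, p.name, c.sales FROM authors p JOIN novels c ON c.author_id = p.id

Result:
id | name    | sales
---+---------+------
1  | Orwell  | 6630 
2  | Atwood  | 21622
3  | Asimov  | 64781
4  | Tolkien | 49907
5  | Atwood  | 69398
6  | Orwell  | 72513
7  | Atwood  | 19469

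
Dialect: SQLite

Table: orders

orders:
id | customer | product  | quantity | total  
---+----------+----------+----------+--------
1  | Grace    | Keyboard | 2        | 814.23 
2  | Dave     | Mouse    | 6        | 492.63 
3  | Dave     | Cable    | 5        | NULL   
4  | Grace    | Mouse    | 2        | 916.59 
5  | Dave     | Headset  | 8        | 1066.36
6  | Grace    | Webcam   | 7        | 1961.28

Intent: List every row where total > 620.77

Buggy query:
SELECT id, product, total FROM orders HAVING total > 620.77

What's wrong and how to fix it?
Bug: HAVING filters the output of aggregation, but this query has no GROUP BY and no aggregate functions, so SQLite rejects it (HAVING clause on a non-aggregate query); the condition here is per row

Fix: Replace HAVING with WHERE since the condition applies to individual rows

Corrected query:
SELECT id, product, total FROM orders WHERE total > 620.77

Result:
id | product  | total  
---+----------+--------
1  | Keyboard | 814.23 
4  | Mouse    | 916.59 
5  | Headset  | 1066.36
6  | Webcam   | 1961.28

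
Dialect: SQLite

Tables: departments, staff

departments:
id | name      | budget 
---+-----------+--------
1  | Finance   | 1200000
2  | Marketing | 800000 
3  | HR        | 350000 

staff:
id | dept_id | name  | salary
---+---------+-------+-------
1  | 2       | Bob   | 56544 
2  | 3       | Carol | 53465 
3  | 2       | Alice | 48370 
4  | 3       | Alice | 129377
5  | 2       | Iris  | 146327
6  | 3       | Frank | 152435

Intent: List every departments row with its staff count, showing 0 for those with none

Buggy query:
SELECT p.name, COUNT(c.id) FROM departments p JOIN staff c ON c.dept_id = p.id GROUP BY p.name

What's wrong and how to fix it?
Bug: INNER JOIN drops departments rows that have no matching staff rows

Fix: Switch to LEFT JOIN to retain unmatched parent rows

Corrected query:
SELECT p.name, COUNT(c.id) FROM departments p LEFT JOIN staff c ON c.dept_id = p.id GROUP BY p.name

Result:
name      | COUNT(c.id)
----------+------------
Finance   | 0          
HR        | 3          
Marketing | 3          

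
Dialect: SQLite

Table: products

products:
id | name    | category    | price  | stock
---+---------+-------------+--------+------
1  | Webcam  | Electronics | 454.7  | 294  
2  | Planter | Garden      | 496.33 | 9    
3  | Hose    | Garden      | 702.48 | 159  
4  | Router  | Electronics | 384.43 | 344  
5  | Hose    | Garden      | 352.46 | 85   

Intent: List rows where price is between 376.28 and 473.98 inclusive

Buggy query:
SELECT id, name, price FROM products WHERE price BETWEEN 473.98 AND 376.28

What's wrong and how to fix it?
Bug: BETWEEN expects the lower bound first; with 473.98 AND 376.28 the range is empty

Fix: Swap the bounds so the smaller value comes first

Corrected query:
SELECT id, name, price FROM products WHERE price BETWEEN 376.28 AND 473.98

Result:
id | name   | price 
---+--------+-------
1  | Webcam | 454.7 
4  | Router | 384.43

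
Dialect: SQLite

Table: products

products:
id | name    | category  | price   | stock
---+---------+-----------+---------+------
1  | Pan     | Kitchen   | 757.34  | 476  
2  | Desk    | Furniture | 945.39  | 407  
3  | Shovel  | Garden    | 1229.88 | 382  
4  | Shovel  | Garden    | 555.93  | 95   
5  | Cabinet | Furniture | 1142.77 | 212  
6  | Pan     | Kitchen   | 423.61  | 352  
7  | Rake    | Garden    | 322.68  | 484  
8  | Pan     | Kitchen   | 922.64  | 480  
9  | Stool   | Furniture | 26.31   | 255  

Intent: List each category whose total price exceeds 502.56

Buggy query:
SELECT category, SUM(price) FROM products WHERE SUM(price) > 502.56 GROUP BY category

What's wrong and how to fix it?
Bug: SUM(price) is an aggregate, but WHERE filters rows before aggregation

Fix: Move the aggregate condition to a HAVING clause

Corrected query:
SELECT category, SUM(price) FROM products GROUP BY category HAVING SUM(price) > 502.56

Result:
category  | SUM(price)
----------+-----------
Furniture | 2114.47   
Garden    | 2108.49   
Kitchen   | 2103.59   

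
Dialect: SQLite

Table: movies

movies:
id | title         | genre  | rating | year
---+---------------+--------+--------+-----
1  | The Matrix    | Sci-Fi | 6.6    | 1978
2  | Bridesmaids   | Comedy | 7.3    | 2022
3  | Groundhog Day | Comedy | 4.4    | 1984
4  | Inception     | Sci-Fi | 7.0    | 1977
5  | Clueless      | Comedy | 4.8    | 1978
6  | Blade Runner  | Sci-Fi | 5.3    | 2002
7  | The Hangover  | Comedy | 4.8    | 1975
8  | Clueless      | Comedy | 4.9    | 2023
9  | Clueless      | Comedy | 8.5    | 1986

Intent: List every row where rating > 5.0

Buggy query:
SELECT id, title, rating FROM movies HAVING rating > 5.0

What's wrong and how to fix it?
Bug: HAVING filters the output of aggregation, but this query has no GROUP BY and no aggregate functions, so SQLite rejects it (HAVING clause on a non-aggregate query); the condition here is per row

Fix: Replace HAVING with WHERE since the condition applies to individual rows

Corrected query:
SELECT id, title, rating FROM movies WHERE rating > 5.0

Result:
id | title        | rating
---+--------------+-------
1  | The Matrix   | 6.6   
2  | Bridesmaids  | 7.3   
4  | Inception    | 7     
6  | Blade Runner | 5.3   
9  | Clueless     | 8.5   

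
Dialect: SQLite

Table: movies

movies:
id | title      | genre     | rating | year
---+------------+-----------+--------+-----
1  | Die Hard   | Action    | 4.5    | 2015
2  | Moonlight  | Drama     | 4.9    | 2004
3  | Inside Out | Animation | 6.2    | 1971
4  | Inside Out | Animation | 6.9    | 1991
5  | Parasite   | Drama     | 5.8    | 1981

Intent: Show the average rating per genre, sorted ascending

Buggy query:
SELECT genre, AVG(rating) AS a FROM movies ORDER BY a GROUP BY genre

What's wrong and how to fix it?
Bug: GROUP BY must precede ORDER BY

Fix: Move ORDER BY to the end, after GROUP BY

Corrected query:
SELECT genre, AVG(rating) AS a FROM movies GROUP BY genre ORDER BY a

Result:
genre     | a   
----------+-----
Action    | 4.5 
Drama     | 5.35
Animation | 6.55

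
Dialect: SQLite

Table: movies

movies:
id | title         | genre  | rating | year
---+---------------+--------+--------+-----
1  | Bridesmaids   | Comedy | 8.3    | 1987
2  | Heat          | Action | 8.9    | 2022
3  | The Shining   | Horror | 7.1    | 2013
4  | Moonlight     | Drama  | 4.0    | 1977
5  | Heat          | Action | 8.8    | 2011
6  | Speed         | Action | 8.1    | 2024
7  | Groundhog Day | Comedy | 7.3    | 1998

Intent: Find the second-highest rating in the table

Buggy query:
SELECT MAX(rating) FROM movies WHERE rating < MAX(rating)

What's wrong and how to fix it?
Bug: The inner MAX is an aggregate inside WHERE, which is not allowed

Fix: Put the inner MAX in a scalar subquery

Corrected query:
SELECT MAX(rating) FROM movies WHERE rating < (SELECT MAX(rating) FROM movies)

Result:
MAX(rating)
-----------
8.8        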